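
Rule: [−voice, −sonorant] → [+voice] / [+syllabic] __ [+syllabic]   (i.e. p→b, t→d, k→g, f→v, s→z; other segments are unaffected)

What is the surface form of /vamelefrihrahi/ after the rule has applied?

vamelefrihrahi

No segment of /vamelefrihrahi/ meets the structural description of the rule, so the form surfaces unchanged.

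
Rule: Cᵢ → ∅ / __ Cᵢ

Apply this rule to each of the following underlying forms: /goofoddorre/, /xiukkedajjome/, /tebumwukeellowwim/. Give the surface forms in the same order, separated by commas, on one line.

goofodore, xiukedajome, tebumwukeelowim

/goofoddorre/: /dd/ is a geminate; the first /d/ deletes. /rr/ is a geminate; the first /r/ deletes. → [goofodore].
/xiukkedajjome/: /kk/ is a geminate; the first /k/ deletes. /jj/ is a geminate; the first /j/ deletes. → [xiukedajome].
/tebumwukeellowwim/: /ll/ is a geminate; the first /l/ deletes. /ww/ is a geminate; the first /w/ deletes. → [tebumwukeelowim].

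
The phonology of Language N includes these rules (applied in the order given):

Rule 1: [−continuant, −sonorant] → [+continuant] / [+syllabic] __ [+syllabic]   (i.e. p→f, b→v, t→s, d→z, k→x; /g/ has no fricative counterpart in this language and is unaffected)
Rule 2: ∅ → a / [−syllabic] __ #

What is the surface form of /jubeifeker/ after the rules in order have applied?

juveifexera

Rule 1 (intervocalic spirantization): /b/ is a stop between vowels /u/ and /e/, so it spirantizes to the fricative [v]. /k/ is a stop between vowels /e/ and /e/, so it spirantizes to the fricative [x]. /jubeifeker/ → juveifexer.
Rule 2 (final a-epenthesis): the form ends in the consonant /r/, so [a] is inserted word-finally. /juveifexer/ → juveifexera.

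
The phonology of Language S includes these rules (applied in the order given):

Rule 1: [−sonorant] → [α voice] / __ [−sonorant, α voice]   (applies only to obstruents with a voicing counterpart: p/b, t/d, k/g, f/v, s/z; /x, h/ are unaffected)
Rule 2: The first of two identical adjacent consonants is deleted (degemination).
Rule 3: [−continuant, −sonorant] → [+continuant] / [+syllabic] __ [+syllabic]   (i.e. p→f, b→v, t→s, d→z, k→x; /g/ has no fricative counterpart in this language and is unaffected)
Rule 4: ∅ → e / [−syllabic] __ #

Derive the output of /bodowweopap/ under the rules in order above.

bozoweofape

Rule 1 (regressive voicing assimilation): no segment meets the environment; /bodowweopap/ is unchanged.
Rule 2 (degemination): /ww/ is a geminate; the first /w/ deletes. /bodowweopap/ → bodoweopap.
Rule 3 (intervocalic spirantization): /d/ is a stop between vowels /o/ and /o/, so it spirantizes to the fricative [z]. /p/ is a stop between vowels /o/ and /a/, so it spirantizes to the fricative [f]. /bodoweopap/ → bozoweofap.
Rule 4 (final e-epenthesis): the form ends in the consonant /p/, so [e] is inserted word-finally. /bozoweofap/ → bozoweofape.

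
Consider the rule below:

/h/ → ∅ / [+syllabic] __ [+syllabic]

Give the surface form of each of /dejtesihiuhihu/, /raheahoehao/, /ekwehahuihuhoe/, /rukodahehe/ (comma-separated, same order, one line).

/dejtesihiuhihu/: /h/ occurs between vowels /i/ and /i/, so it deletes. /h/ occurs between vowels /u/ and /i/, so it deletes. /h/ occurs between vowels /i/ and /u/, so it deletes. → [dejtesiiuiu].
/raheahoehao/: /h/ occurs between vowels /a/ and /e/, so it deletes. /h/ occurs between vowels /a/ and /o/, so it deletes. /h/ occurs between vowels /e/ and /a/, so it deletes. → [raeaoeao].
/ekwehahuihuhoe/: /h/ occurs between vowels /e/ and /a/, so it deletes. /h/ occurs between vowels /a/ and /u/, so it deletes. /h/ occurs between vowels /i/ and /u/, so it deletes. /h/ occurs between vowels /u/ and /o/, so it deletes. → [ekweauiuoe].
/rukodahehe/: /h/ occurs between vowels /a/ and /e/, so it deletes. /h/ occurs between vowels /e/ and /e/, so it deletes. → [rukodaee].

dejtesiiuiu, raeaoeao, ekweauiuoe, rukodaee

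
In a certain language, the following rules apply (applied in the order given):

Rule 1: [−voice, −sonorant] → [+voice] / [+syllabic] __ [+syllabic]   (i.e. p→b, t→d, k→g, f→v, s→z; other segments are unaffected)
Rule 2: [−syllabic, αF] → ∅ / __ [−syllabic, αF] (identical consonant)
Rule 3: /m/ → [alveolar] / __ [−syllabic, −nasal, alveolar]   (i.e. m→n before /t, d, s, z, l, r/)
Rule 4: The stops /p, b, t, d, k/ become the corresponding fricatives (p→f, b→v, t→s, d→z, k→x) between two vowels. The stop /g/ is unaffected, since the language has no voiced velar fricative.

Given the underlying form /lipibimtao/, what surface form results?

livivintao

Rule 1 (intervocalic voicing): /p/ is a voiceless obstruent between vowels /i/ and /i/, so it voices to [b]. /lipibimtao/ → libibimtao.
Rule 2 (degemination): no segment meets the environment; /libibimtao/ is unchanged.
Rule 3 (nasal place assimilation): /m/ precedes the alveolar consonant /t/, so it assimilates in place to [n]. /libibimtao/ → libibintao.
Rule 4 (intervocalic spirantization): /b/ is a stop between vowels /i/ and /i/, so it spirantizes to the fricative [v]. /b/ is a stop between vowels /i/ and /i/, so it spirantizes to the fricative [v]. /libibintao/ → livivintao.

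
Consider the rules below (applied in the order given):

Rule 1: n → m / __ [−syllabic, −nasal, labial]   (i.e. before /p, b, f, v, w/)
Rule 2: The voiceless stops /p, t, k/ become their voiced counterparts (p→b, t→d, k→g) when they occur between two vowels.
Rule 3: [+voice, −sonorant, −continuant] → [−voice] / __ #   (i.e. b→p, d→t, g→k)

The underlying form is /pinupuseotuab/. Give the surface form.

pinubuseoduap

Rule 1 (nasal place assimilation): no segment meets the environment; /pinupuseotuab/ is unchanged.
Rule 2 (intervocalic voicing): /p/ is a voiceless stop between vowels /u/ and /u/, so it voices to [b]. /t/ is a voiceless stop between vowels /o/ and /u/, so it voices to [d]. /pinupuseotuab/ → pinubuseoduab.
Rule 3 (final devoicing): /b/ is a voiced stop in word-final position, so it devoices to [p]. /pinubuseoduab/ → pinubuseoduap.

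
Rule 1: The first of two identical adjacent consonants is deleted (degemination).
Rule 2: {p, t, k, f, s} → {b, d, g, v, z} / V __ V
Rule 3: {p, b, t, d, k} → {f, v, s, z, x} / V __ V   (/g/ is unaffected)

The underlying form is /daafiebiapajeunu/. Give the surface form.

Rule 1 (degemination): no segment meets the environment; /daafiebiapajeunu/ is unchanged.
Rule 2 (intervocalic voicing): /f/ is a voiceless obstruent between vowels /a/ and /i/, so it voices to [v]. /p/ is a voiceless obstruent between vowels /a/ and /a/, so it voices to [b]. /daafiebiapajeunu/ → daaviebiabajeunu.
Rule 3 (intervocalic spirantization): /b/ is a stop between vowels /e/ and /i/, so it spirantizes to the fricative [v]. /b/ is a stop between vowels /a/ and /a/, so it spirantizes to the fricative [v]. /daaviebiabajeunu/ → daavieviavajeunu.

daavieviavajeunu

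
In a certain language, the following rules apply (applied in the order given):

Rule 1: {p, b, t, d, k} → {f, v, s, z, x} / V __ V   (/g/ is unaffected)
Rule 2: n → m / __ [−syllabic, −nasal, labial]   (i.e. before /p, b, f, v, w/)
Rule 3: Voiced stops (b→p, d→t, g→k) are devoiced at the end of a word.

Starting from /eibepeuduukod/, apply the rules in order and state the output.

Rule 1 (intervocalic spirantization): /b/ is a stop between vowels /i/ and /e/, so it spirantizes to the fricative [v]. /p/ is a stop between vowels /e/ and /e/, so it spirantizes to the fricative [f]. /d/ is a stop between vowels /u/ and /u/, so it spirantizes to the fricative [z]. /k/ is a stop between vowels /u/ and /o/, so it spirantizes to the fricative [x]. /eibepeuduukod/ → eivefeuzuuxod.
Rule 2 (nasal place assimilation): no segment meets the environment; /eivefeuzuuxod/ is unchanged.
Rule 3 (final devoicing): /d/ is a voiced stop in word-final position, so it devoices to [t]. /eivefeuzuuxod/ → eivefeuzuuxot.

eivefeuzuuxot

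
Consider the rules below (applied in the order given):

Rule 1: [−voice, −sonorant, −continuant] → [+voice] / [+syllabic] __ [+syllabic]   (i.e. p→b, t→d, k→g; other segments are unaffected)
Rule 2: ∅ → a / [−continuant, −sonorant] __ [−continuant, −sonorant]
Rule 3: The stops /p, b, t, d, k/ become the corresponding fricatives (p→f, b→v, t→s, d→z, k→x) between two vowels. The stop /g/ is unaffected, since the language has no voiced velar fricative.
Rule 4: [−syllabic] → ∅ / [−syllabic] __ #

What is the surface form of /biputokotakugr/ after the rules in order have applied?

bivuzogozagug

Rule 1 (intervocalic voicing): /p/ is a voiceless stop between vowels /i/ and /u/, so it voices to [b]. /t/ is a voiceless stop between vowels /u/ and /o/, so it voices to [d]. /k/ is a voiceless stop between vowels /o/ and /o/, so it voices to [g]. /t/ is a voiceless stop between vowels /o/ and /a/, so it voices to [d]. /k/ is a voiceless stop between vowels /a/ and /u/, so it voices to [g]. /biputokotakugr/ → bibudogodagugr.
Rule 2 (stop-cluster a-epenthesis): no segment meets the environment; /bibudogodagugr/ is unchanged.
Rule 3 (intervocalic spirantization): /b/ is a stop between vowels /i/ and /u/, so it spirantizes to the fricative [v]. /d/ is a stop between vowels /u/ and /o/, so it spirantizes to the fricative [z]. /d/ is a stop between vowels /o/ and /a/, so it spirantizes to the fricative [z]. /bibudogodagugr/ → bivuzogozagugr.
Rule 4 (final cluster simplification): /r/ is the second consonant of a word-final cluster /gr/, so it deletes. /bivuzogozagugr/ → bivuzogozagug.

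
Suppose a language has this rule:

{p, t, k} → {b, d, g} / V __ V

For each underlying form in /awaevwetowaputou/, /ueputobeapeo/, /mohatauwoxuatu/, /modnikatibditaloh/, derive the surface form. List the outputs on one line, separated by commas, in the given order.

awaevwedowabudou, uebudobeabeo, mohadauwoxuadu, modnigadibdidaloh

/awaevwetowaputou/: /t/ is a voiceless stop between vowels /e/ and /o/, so it voices to [d]. /p/ is a voiceless stop between vowels /a/ and /u/, so it voices to [b]. /t/ is a voiceless stop between vowels /u/ and /o/, so it voices to [d]. → [awaevwedowabudou].
/ueputobeapeo/: /p/ is a voiceless stop between vowels /e/ and /u/, so it voices to [b]. /t/ is a voiceless stop between vowels /u/ and /o/, so it voices to [d]. /p/ is a voiceless stop between vowels /a/ and /e/, so it voices to [b]. → [uebudobeabeo].
/mohatauwoxuatu/: /t/ is a voiceless stop between vowels /a/ and /a/, so it voices to [d]. /t/ is a voiceless stop between vowels /a/ and /u/, so it voices to [d]. → [mohadauwoxuadu].
/modnikatibditaloh/: /k/ is a voiceless stop between vowels /i/ and /a/, so it voices to [g]. /t/ is a voiceless stop between vowels /a/ and /i/, so it voices to [d]. /t/ is a voiceless stop between vowels /i/ and /a/, so it voices to [d]. → [modnigadibdidaloh].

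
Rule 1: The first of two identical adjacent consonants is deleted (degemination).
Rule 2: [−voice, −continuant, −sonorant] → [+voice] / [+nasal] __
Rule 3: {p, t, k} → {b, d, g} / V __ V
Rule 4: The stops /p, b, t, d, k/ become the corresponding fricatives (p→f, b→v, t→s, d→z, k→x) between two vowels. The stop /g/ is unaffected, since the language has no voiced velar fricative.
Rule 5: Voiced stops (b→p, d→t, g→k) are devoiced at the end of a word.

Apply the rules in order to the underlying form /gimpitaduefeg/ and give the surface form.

Rule 1 (degemination): no segment meets the environment; /gimpitaduefeg/ is unchanged.
Rule 2 (post-nasal voicing): /p/ is a voiceless stop immediately after the nasal /m/, so it voices to [b]. /gimpitaduefeg/ → gimbitaduefeg.
Rule 3 (intervocalic voicing): /t/ is a voiceless stop between vowels /i/ and /a/, so it voices to [d]. /gimbitaduefeg/ → gimbidaduefeg.
Rule 4 (intervocalic spirantization): /d/ is a stop between vowels /i/ and /a/, so it spirantizes to the fricative [z]. /d/ is a stop between vowels /a/ and /u/, so it spirantizes to the fricative [z]. /gimbidaduefeg/ → gimbizazuefeg.
Rule 5 (final devoicing): /g/ is a voiced stop in word-final position, so it devoices to [k]. /gimbizazuefeg/ → gimbizazuefek.

gimbizazuefek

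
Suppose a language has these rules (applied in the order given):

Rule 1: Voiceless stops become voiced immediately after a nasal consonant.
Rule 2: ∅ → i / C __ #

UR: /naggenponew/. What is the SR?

naggenbonewi

Rule 1 (post-nasal voicing): /p/ is a voiceless stop immediately after the nasal /n/, so it voices to [b]. /naggenponew/ → naggenbonew.
Rule 2 (final i-epenthesis): the form ends in the consonant /w/, so [i] is inserted word-finally. /naggenbonew/ → naggenbonewi.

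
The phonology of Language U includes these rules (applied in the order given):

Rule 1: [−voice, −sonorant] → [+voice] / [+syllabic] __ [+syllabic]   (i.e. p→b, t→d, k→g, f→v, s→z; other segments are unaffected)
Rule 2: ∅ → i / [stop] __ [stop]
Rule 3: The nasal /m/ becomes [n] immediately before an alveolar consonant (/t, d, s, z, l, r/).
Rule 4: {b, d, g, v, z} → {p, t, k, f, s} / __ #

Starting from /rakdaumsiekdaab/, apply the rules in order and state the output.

Rule 1 (intervocalic voicing): no segment meets the environment; /rakdaumsiekdaab/ is unchanged.
Rule 2 (stop-cluster i-epenthesis): /k/ and /d/ form a stop–stop cluster, so [i] is inserted between them. /k/ and /d/ form a stop–stop cluster, so [i] is inserted between them. /rakdaumsiekdaab/ → rakidaumsiekidaab.
Rule 3 (nasal place assimilation): /m/ precedes the alveolar consonant /s/, so it assimilates in place to [n]. /rakidaumsiekidaab/ → rakidaunsiekidaab.
Rule 4 (final devoicing): /b/ is a voiced obstruent in word-final position, so it devoices to [p]. /rakidaunsiekidaab/ → rakidaunsiekidaap.

rakidaunsiekidaap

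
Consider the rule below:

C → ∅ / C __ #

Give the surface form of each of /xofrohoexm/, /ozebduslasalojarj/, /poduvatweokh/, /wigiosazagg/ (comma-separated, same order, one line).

xofrohoex, ozebduslasalojar, poduvatweok, wigiosazag

/xofrohoexm/: /m/ is the second consonant of a word-final cluster /xm/, so it deletes. → [xofrohoex].
/ozebduslasalojarj/: /j/ is the second consonant of a word-final cluster /rj/, so it deletes. → [ozebduslasalojar].
/poduvatweokh/: /h/ is the second consonant of a word-final cluster /kh/, so it deletes. → [poduvatweok].
/wigiosazagg/: /g/ is the second consonant of a word-final cluster /gg/, so it deletes. → [wigiosazag].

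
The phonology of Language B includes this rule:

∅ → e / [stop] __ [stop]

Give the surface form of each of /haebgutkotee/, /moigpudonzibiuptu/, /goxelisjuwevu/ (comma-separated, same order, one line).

/haebgutkotee/: /b/ and /g/ form a stop–stop cluster, so [e] is inserted between them. /t/ and /k/ form a stop–stop cluster, so [e] is inserted between them. → [haebegutekotee].
/moigpudonzibiuptu/: /g/ and /p/ form a stop–stop cluster, so [e] is inserted between them. /p/ and /t/ form a stop–stop cluster, so [e] is inserted between them. → [moigepudonzibiupetu].
/goxelisjuwevu/: the rule's environment is not met; surfaces unchanged as [goxelisjuwevu].

haebegutekotee, moigepudonzibiupetu, goxelisjuwevu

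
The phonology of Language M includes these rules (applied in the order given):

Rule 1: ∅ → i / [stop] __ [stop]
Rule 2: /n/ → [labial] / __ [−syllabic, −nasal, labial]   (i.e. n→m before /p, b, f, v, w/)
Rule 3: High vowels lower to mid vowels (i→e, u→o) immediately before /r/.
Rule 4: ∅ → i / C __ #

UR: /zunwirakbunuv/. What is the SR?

Rule 1 (stop-cluster i-epenthesis): /k/ and /b/ form a stop–stop cluster, so [i] is inserted between them. /zunwirakbunuv/ → zunwirakibunuv.
Rule 2 (nasal place assimilation): /n/ precedes the labial consonant /w/, so it assimilates in place to [m]. /zunwirakibunuv/ → zumwirakibunuv.
Rule 3 (pre-rhotic lowering): /i/ is a high vowel immediately before /r/, so it lowers to [e]. /zumwirakibunuv/ → zumwerakibunuv.
Rule 4 (final i-epenthesis): the form ends in the consonant /v/, so [i] is inserted word-finally. /zumwerakibunuv/ → zumwerakibunuvi.

zumwerakibunuvi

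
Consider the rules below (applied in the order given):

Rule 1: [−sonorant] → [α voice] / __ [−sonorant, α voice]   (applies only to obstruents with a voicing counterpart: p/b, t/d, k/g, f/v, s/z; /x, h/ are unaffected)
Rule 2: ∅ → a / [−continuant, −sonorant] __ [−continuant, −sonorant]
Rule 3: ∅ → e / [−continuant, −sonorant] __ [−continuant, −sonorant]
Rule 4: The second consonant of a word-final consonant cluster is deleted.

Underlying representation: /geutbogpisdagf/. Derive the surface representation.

geudabokapizdak

Rule 1 (regressive voicing assimilation): /t/ precedes the voiced obstruent /b/, so it voices to [d] by assimilation. /g/ precedes the voiceless obstruent /p/, so it devoices to [k] by assimilation. /s/ precedes the voiced obstruent /d/, so it voices to [z] by assimilation. /g/ precedes the voiceless obstruent /f/, so it devoices to [k] by assimilation. /geutbogpisdagf/ → geudbokpizdakf.
Rule 2 (stop-cluster a-epenthesis): /d/ and /b/ form a stop–stop cluster, so [a] is inserted between them. /k/ and /p/ form a stop–stop cluster, so [a] is inserted between them. /geudbokpizdakf/ → geudabokapizdakf.
Rule 3 (stop-cluster e-epenthesis): no segment meets the environment; /geudabokapizdakf/ is unchanged.
Rule 4 (final cluster simplification): /f/ is the second consonant of a word-final cluster /kf/, so it deletes. /geudabokapizdakf/ → geudabokapizdak.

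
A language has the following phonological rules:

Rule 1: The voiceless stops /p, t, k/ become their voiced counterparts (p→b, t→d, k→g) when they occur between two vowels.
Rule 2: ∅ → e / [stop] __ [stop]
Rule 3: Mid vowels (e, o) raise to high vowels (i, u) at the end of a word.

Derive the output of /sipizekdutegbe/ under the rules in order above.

sibizekedudegebi

Rule 1 (intervocalic voicing): /p/ is a voiceless stop between vowels /i/ and /i/, so it voices to [b]. /t/ is a voiceless stop between vowels /u/ and /e/, so it voices to [d]. /sipizekdutegbe/ → sibizekdudegbe.
Rule 2 (stop-cluster e-epenthesis): /k/ and /d/ form a stop–stop cluster, so [e] is inserted between them. /g/ and /b/ form a stop–stop cluster, so [e] is inserted between them. /sibizekdudegbe/ → sibizekedudegebe.
Rule 3 (final vowel raising): /e/ is a mid vowel in word-final position, so it raises to [i]. /sibizekedudegebe/ → sibizekedudegebi.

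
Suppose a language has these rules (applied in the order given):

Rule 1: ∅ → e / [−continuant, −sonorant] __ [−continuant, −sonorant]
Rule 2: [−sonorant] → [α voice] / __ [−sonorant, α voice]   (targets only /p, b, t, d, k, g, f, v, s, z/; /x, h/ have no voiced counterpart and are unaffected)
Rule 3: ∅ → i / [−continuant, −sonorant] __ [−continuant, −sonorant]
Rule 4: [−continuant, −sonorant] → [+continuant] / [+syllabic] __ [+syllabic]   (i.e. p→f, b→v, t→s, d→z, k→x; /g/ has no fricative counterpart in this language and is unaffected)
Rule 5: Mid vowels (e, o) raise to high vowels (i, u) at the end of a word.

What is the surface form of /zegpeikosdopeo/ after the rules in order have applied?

zegefeixozdofeu

Rule 1 (stop-cluster e-epenthesis): /g/ and /p/ form a stop–stop cluster, so [e] is inserted between them. /zegpeikosdopeo/ → zegepeikosdopeo.
Rule 2 (regressive voicing assimilation): /s/ precedes the voiced obstruent /d/, so it voices to [z] by assimilation. /zegepeikosdopeo/ → zegepeikozdopeo.
Rule 3 (stop-cluster i-epenthesis): no segment meets the environment; /zegepeikozdopeo/ is unchanged.
Rule 4 (intervocalic spirantization): /p/ is a stop between vowels /e/ and /e/, so it spirantizes to the fricative [f]. /k/ is a stop between vowels /i/ and /o/, so it spirantizes to the fricative [x]. /p/ is a stop between vowels /o/ and /e/, so it spirantizes to the fricative [f]. /zegepeikozdopeo/ → zegefeixozdofeo.
Rule 5 (final vowel raising): /o/ is a mid vowel in word-final position, so it raises to [u]. /zegefeixozdofeo/ → zegefeixozdofeu.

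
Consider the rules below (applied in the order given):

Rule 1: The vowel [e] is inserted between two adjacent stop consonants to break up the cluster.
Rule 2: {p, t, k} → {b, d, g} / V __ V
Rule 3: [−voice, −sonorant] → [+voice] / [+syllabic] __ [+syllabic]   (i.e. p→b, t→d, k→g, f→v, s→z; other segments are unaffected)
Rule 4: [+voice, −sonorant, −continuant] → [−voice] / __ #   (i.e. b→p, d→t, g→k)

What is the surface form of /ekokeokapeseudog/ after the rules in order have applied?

egogeogabezeudok

Rule 1 (stop-cluster e-epenthesis): no segment meets the environment; /ekokeokapeseudog/ is unchanged.
Rule 2 (intervocalic voicing): /k/ is a voiceless stop between vowels /e/ and /o/, so it voices to [g]. /k/ is a voiceless stop between vowels /o/ and /e/, so it voices to [g]. /k/ is a voiceless stop between vowels /o/ and /a/, so it voices to [g]. /p/ is a voiceless stop between vowels /a/ and /e/, so it voices to [b]. /ekokeokapeseudog/ → egogeogabeseudog.
Rule 3 (intervocalic voicing): /s/ is a voiceless obstruent between vowels /e/ and /e/, so it voices to [z]. /egogeogabeseudog/ → egogeogabezeudog.
Rule 4 (final devoicing): /g/ is a voiced stop in word-final position, so it devoices to [k]. /egogeogabezeudog/ → egogeogabezeudok.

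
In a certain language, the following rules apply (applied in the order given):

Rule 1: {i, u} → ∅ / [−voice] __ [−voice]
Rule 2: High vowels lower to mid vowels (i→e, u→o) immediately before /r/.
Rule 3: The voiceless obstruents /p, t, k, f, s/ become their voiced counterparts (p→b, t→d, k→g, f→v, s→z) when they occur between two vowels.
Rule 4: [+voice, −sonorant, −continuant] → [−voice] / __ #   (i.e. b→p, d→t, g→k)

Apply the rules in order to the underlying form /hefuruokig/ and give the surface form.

Rule 1 (high vowel syncope): no segment meets the environment; /hefuruokig/ is unchanged.
Rule 2 (pre-rhotic lowering): /u/ is a high vowel immediately before /r/, so it lowers to [o]. /hefuruokig/ → heforuokig.
Rule 3 (intervocalic voicing): /f/ is a voiceless obstruent between vowels /e/ and /o/, so it voices to [v]. /k/ is a voiceless obstruent between vowels /o/ and /i/, so it voices to [g]. /heforuokig/ → hevoruogig.
Rule 4 (final devoicing): /g/ is a voiced stop in word-final position, so it devoices to [k]. /hevoruogig/ → hevoruogik.

hevoruogik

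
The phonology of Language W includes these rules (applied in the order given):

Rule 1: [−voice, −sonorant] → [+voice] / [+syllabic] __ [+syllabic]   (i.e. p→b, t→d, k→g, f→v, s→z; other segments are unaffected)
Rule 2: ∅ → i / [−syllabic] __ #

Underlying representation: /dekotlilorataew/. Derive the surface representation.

degotliloradaewi

Rule 1 (intervocalic voicing): /k/ is a voiceless obstruent between vowels /e/ and /o/, so it voices to [g]. /t/ is a voiceless obstruent between vowels /a/ and /a/, so it voices to [d]. /dekotlilorataew/ → degotliloradaew.
Rule 2 (final i-epenthesis): the form ends in the consonant /w/, so [i] is inserted word-finally. /degotliloradaew/ → degotliloradaewi.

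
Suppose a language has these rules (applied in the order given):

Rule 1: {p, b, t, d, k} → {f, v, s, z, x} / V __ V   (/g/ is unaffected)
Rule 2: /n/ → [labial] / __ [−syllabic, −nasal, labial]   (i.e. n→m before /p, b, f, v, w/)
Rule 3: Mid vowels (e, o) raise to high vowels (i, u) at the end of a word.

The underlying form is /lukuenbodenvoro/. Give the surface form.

luxuembozemvoru

Rule 1 (intervocalic spirantization): /k/ is a stop between vowels /u/ and /u/, so it spirantizes to the fricative [x]. /d/ is a stop between vowels /o/ and /e/, so it spirantizes to the fricative [z]. /lukuenbodenvoro/ → luxuenbozenvoro.
Rule 2 (nasal place assimilation): /n/ precedes the labial consonant /b/, so it assimilates in place to [m]. /n/ precedes the labial consonant /v/, so it assimilates in place to [m]. /luxuenbozenvoro/ → luxuembozemvoro.
Rule 3 (final vowel raising): /o/ is a mid vowel in word-final position, so it raises to [u]. /luxuembozemvoro/ → luxuembozemvoru.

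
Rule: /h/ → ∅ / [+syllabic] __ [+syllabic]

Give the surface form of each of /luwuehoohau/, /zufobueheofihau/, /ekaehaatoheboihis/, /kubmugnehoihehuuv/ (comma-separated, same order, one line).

/luwuehoohau/: /h/ occurs between vowels /e/ and /o/, so it deletes. /h/ occurs between vowels /o/ and /a/, so it deletes. → [luwueooau].
/zufobueheofihau/: /h/ occurs between vowels /e/ and /e/, so it deletes. /h/ occurs between vowels /i/ and /a/, so it deletes. → [zufobueeofiau].
/ekaehaatoheboihis/: /h/ occurs between vowels /e/ and /a/, so it deletes. /h/ occurs between vowels /o/ and /e/, so it deletes. /h/ occurs between vowels /i/ and /i/, so it deletes. → [ekaeaatoeboiis].
/kubmugnehoihehuuv/: /h/ occurs between vowels /e/ and /o/, so it deletes. /h/ occurs between vowels /i/ and /e/, so it deletes. /h/ occurs between vowels /e/ and /u/, so it deletes. → [kubmugneoieuuv].

luwueooau, zufobueeofiau, ekaeaatoeboiis, kubmugneoieuuv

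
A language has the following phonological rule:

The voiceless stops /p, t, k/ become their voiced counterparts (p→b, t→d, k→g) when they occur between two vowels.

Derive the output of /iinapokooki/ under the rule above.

/p/ is a voiceless stop between vowels /a/ and /o/, so it voices to [b].
/k/ is a voiceless stop between vowels /o/ and /o/, so it voices to [g].
/k/ is a voiceless stop between vowels /o/ and /i/, so it voices to [g].
Surface form: [iinabogoogi].

iinabogoogi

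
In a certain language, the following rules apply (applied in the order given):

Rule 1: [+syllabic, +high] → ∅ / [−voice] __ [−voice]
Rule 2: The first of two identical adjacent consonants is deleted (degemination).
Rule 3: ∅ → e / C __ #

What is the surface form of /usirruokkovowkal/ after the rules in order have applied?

Rule 1 (high vowel syncope): no segment meets the environment; /usirruokkovowkal/ is unchanged.
Rule 2 (degemination): /rr/ is a geminate; the first /r/ deletes. /kk/ is a geminate; the first /k/ deletes. /usirruokkovowkal/ → usiruokovowkal.
Rule 3 (final e-epenthesis): the form ends in the consonant /l/, so [e] is inserted word-finally. /usiruokovowkal/ → usiruokovowkale.

usiruokovowkale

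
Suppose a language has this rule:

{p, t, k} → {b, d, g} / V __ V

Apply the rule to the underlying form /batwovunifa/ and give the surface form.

No segment of /batwovunifa/ meets the structural description of the rule, so the form surfaces unchanged.

batwovunifa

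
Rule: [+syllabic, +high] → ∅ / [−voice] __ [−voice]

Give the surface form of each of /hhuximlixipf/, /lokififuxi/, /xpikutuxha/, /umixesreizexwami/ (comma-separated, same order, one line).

/hhuximlixipf/: /u/ is a high vowel flanked by voiceless consonants /h/ and /x/, so it deletes. /i/ is a high vowel flanked by voiceless consonants /x/ and /p/, so it deletes. → [hhximlixpf].
/lokififuxi/: /i/ is a high vowel flanked by voiceless consonants /k/ and /f/, so it deletes. /i/ is a high vowel flanked by voiceless consonants /f/ and /f/, so it deletes. /u/ is a high vowel flanked by voiceless consonants /f/ and /x/, so it deletes. → [lokffxi].
/xpikutuxha/: /i/ is a high vowel flanked by voiceless consonants /p/ and /k/, so it deletes. /u/ is a high vowel flanked by voiceless consonants /k/ and /t/, so it deletes. /u/ is a high vowel flanked by voiceless consonants /t/ and /x/, so it deletes. → [xpktxha].
/umixesreizexwami/: the rule's environment is not met; surfaces unchanged as [umixesreizexwami].

hhximlixpf, lokffxi, xpktxha, umixesreizexwami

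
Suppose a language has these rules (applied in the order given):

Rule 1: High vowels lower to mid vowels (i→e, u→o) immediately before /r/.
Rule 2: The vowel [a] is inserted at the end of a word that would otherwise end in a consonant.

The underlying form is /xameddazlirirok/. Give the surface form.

Rule 1 (pre-rhotic lowering): /i/ is a high vowel immediately before /r/, so it lowers to [e]. /i/ is a high vowel immediately before /r/, so it lowers to [e]. /xameddazlirirok/ → xameddazlererok.
Rule 2 (final a-epenthesis): the form ends in the consonant /k/, so [a] is inserted word-finally. /xameddazlererok/ → xameddazlereroka.

xameddazlereroka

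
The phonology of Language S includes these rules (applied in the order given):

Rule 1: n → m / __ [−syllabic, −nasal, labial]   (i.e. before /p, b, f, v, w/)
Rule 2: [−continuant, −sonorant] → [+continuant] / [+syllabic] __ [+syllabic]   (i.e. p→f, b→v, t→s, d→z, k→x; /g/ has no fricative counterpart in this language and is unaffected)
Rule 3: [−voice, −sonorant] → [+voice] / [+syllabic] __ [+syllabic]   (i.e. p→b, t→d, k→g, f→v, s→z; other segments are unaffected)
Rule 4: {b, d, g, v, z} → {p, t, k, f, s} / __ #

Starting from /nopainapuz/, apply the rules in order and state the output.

Rule 1 (nasal place assimilation): no segment meets the environment; /nopainapuz/ is unchanged.
Rule 2 (intervocalic spirantization): /p/ is a stop between vowels /o/ and /a/, so it spirantizes to the fricative [f]. /p/ is a stop between vowels /a/ and /u/, so it spirantizes to the fricative [f]. /nopainapuz/ → nofainafuz.
Rule 3 (intervocalic voicing): /f/ is a voiceless obstruent between vowels /o/ and /a/, so it voices to [v]. /f/ is a voiceless obstruent between vowels /a/ and /u/, so it voices to [v]. /nofainafuz/ → novainavuz.
Rule 4 (final devoicing): /z/ is a voiced obstruent in word-final position, so it devoices to [s]. /novainavuz/ → novainavus.

novainavus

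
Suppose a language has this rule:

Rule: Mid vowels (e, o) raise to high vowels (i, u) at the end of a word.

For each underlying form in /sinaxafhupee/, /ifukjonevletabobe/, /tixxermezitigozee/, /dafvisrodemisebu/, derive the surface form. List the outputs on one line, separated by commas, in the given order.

/sinaxafhupee/: /e/ is a mid vowel in word-final position, so it raises to [i]. → [sinaxafhupei].
/ifukjonevletabobe/: /e/ is a mid vowel in word-final position, so it raises to [i]. → [ifukjonevletabobi].
/tixxermezitigozee/: /e/ is a mid vowel in word-final position, so it raises to [i]. → [tixxermezitigozei].
/dafvisrodemisebu/: the rule's environment is not met; surfaces unchanged as [dafvisrodemisebu].

sinaxafhupei, ifukjonevletabobi, tixxermezitigozei, dafvisrodemisebu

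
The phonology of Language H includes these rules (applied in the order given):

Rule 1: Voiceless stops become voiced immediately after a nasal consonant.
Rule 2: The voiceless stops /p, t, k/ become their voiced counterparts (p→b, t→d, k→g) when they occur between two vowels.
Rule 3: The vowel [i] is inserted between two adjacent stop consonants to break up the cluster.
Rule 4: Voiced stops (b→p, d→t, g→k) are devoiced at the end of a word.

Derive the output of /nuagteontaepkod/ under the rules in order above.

Rule 1 (post-nasal voicing): /t/ is a voiceless stop immediately after the nasal /n/, so it voices to [d]. /nuagteontaepkod/ → nuagteondaepkod.
Rule 2 (intervocalic voicing): no segment meets the environment; /nuagteondaepkod/ is unchanged.
Rule 3 (stop-cluster i-epenthesis): /g/ and /t/ form a stop–stop cluster, so [i] is inserted between them. /p/ and /k/ form a stop–stop cluster, so [i] is inserted between them. /nuagteondaepkod/ → nuagiteondaepikod.
Rule 4 (final devoicing): /d/ is a voiced stop in word-final position, so it devoices to [t]. /nuagiteondaepikod/ → nuagiteondaepikot.

nuagiteondaepikot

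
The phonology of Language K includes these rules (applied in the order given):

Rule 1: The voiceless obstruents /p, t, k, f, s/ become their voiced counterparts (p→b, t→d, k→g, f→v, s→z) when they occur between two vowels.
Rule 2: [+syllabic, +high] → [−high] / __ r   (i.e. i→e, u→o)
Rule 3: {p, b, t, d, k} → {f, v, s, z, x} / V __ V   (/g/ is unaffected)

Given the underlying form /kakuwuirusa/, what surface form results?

kaguwueruza

Rule 1 (intervocalic voicing): /k/ is a voiceless obstruent between vowels /a/ and /u/, so it voices to [g]. /s/ is a voiceless obstruent between vowels /u/ and /a/, so it voices to [z]. /kakuwuirusa/ → kaguwuiruza.
Rule 2 (pre-rhotic lowering): /i/ is a high vowel immediately before /r/, so it lowers to [e]. /kaguwuiruza/ → kaguwueruza.
Rule 3 (intervocalic spirantization): no segment meets the environment; /kaguwueruza/ is unchanged.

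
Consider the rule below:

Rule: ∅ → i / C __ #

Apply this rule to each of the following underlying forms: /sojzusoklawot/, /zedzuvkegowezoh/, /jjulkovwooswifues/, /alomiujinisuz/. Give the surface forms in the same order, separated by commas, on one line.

/sojzusoklawot/: the form ends in the consonant /t/, so [i] is inserted word-finally. → [sojzusoklawoti].
/zedzuvkegowezoh/: the form ends in the consonant /h/, so [i] is inserted word-finally. → [zedzuvkegowezohi].
/jjulkovwooswifues/: the form ends in the consonant /s/, so [i] is inserted word-finally. → [jjulkovwooswifuesi].
/alomiujinisuz/: the form ends in the consonant /z/, so [i] is inserted word-finally. → [alomiujinisuzi].

sojzusoklawoti, zedzuvkegowezohi, jjulkovwooswifuesi, alomiujinisuzi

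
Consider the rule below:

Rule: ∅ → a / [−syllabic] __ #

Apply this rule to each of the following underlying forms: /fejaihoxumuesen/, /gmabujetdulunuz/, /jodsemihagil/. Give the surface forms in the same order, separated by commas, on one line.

fejaihoxumuesena, gmabujetdulunuza, jodsemihagila

/fejaihoxumuesen/: the form ends in the consonant /n/, so [a] is inserted word-finally. → [fejaihoxumuesena].
/gmabujetdulunuz/: the form ends in the consonant /z/, so [a] is inserted word-finally. → [gmabujetdulunuza].
/jodsemihagil/: the form ends in the consonant /l/, so [a] is inserted word-finally. → [jodsemihagila].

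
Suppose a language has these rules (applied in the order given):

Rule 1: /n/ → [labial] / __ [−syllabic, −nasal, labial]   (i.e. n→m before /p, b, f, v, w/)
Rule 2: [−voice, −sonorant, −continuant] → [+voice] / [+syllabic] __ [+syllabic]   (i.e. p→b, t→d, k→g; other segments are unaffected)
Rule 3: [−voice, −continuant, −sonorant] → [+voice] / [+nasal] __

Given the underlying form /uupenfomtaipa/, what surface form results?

uubemfomdaiba

Rule 1 (nasal place assimilation): /n/ precedes the labial consonant /f/, so it assimilates in place to [m]. /uupenfomtaipa/ → uupemfomtaipa.
Rule 2 (intervocalic voicing): /p/ is a voiceless stop between vowels /u/ and /e/, so it voices to [b]. /p/ is a voiceless stop between vowels /i/ and /a/, so it voices to [b]. /uupemfomtaipa/ → uubemfomtaiba.
Rule 3 (post-nasal voicing): /t/ is a voiceless stop immediately after the nasal /m/, so it voices to [d]. /uubemfomtaiba/ → uubemfomdaiba.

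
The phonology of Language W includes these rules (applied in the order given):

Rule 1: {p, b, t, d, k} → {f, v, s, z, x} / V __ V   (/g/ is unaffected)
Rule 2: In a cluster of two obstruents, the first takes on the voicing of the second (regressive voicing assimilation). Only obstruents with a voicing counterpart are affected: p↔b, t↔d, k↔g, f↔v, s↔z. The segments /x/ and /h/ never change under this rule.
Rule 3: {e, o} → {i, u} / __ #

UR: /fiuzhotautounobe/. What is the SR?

fiushosausounovi

Rule 1 (intervocalic spirantization): /t/ is a stop between vowels /o/ and /a/, so it spirantizes to the fricative [s]. /t/ is a stop between vowels /u/ and /o/, so it spirantizes to the fricative [s]. /b/ is a stop between vowels /o/ and /e/, so it spirantizes to the fricative [v]. /fiuzhotautounobe/ → fiuzhosausounove.
Rule 2 (regressive voicing assimilation): /z/ precedes the voiceless obstruent /h/, so it devoices to [s] by assimilation. /fiuzhosausounove/ → fiushosausounove.
Rule 3 (final vowel raising): /e/ is a mid vowel in word-final position, so it raises to [i]. /fiushosausounove/ → fiushosausounovi.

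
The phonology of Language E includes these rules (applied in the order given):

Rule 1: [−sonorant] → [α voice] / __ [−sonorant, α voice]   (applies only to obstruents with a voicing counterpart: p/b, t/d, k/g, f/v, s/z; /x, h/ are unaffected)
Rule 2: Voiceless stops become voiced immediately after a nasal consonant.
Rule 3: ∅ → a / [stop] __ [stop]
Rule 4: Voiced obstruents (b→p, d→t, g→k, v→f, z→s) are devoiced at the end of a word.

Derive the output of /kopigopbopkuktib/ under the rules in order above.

Rule 1 (regressive voicing assimilation): /p/ precedes the voiced obstruent /b/, so it voices to [b] by assimilation. /kopigopbopkuktib/ → kopigobbopkuktib.
Rule 2 (post-nasal voicing): no segment meets the environment; /kopigobbopkuktib/ is unchanged.
Rule 3 (stop-cluster a-epenthesis): /b/ and /b/ form a stop–stop cluster, so [a] is inserted between them. /p/ and /k/ form a stop–stop cluster, so [a] is inserted between them. /k/ and /t/ form a stop–stop cluster, so [a] is inserted between them. /kopigobbopkuktib/ → kopigobabopakukatib.
Rule 4 (final devoicing): /b/ is a voiced obstruent in word-final position, so it devoices to [p]. /kopigobabopakukatib/ → kopigobabopakukatip.

kopigobabopakukatip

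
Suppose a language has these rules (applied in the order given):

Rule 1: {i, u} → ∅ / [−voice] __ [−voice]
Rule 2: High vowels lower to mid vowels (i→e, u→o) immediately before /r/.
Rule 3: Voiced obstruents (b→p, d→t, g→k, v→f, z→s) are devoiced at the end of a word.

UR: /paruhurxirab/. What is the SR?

Rule 1 (high vowel syncope): no segment meets the environment; /paruhurxirab/ is unchanged.
Rule 2 (pre-rhotic lowering): /u/ is a high vowel immediately before /r/, so it lowers to [o]. /i/ is a high vowel immediately before /r/, so it lowers to [e]. /paruhurxirab/ → paruhorxerab.
Rule 3 (final devoicing): /b/ is a voiced obstruent in word-final position, so it devoices to [p]. /paruhorxerab/ → paruhorxerap.

paruhorxerap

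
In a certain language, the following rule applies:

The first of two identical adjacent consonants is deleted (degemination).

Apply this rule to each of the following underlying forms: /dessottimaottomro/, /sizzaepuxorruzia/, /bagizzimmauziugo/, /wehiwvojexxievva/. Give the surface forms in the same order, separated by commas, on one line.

desotimaotomro, sizaepuxoruzia, bagizimauziugo, wehiwvojexieva

/dessottimaottomro/: /ss/ is a geminate; the first /s/ deletes. /tt/ is a geminate; the first /t/ deletes. /tt/ is a geminate; the first /t/ deletes. → [desotimaotomro].
/sizzaepuxorruzia/: /zz/ is a geminate; the first /z/ deletes. /rr/ is a geminate; the first /r/ deletes. → [sizaepuxoruzia].
/bagizzimmauziugo/: /zz/ is a geminate; the first /z/ deletes. /mm/ is a geminate; the first /m/ deletes. → [bagizimauziugo].
/wehiwvojexxievva/: /xx/ is a geminate; the first /x/ deletes. /vv/ is a geminate; the first /v/ deletes. → [wehiwvojexieva].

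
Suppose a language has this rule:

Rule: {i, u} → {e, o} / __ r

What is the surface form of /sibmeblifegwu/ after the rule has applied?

sibmeblifegwu

No segment of /sibmeblifegwu/ meets the structural description of the rule, so the form surfaces unchanged.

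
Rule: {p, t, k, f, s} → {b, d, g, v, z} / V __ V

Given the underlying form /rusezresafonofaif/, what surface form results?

Scanning /rusezresafonofaif/: /s/ is a voiceless obstruent between vowels /u/ and /e/, so it voices to [z]; /s/ is a voiceless obstruent between vowels /e/ and /a/, so it voices to [z]; /f/ is a voiceless obstruent between vowels /a/ and /o/, so it voices to [v]; /f/ is a voiceless obstruent between vowels /o/ and /a/, so it voices to [v]; /f/ at position 17 is not in the conditioning environment.
Result: [ruzezrezavonovaif].

ruzezrezavonovaif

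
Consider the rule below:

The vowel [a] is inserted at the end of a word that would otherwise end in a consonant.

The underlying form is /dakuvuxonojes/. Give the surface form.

the form ends in the consonant /s/, so [a] is inserted word-finally.
Surface form: [dakuvuxonojesa].

dakuvuxonojesa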